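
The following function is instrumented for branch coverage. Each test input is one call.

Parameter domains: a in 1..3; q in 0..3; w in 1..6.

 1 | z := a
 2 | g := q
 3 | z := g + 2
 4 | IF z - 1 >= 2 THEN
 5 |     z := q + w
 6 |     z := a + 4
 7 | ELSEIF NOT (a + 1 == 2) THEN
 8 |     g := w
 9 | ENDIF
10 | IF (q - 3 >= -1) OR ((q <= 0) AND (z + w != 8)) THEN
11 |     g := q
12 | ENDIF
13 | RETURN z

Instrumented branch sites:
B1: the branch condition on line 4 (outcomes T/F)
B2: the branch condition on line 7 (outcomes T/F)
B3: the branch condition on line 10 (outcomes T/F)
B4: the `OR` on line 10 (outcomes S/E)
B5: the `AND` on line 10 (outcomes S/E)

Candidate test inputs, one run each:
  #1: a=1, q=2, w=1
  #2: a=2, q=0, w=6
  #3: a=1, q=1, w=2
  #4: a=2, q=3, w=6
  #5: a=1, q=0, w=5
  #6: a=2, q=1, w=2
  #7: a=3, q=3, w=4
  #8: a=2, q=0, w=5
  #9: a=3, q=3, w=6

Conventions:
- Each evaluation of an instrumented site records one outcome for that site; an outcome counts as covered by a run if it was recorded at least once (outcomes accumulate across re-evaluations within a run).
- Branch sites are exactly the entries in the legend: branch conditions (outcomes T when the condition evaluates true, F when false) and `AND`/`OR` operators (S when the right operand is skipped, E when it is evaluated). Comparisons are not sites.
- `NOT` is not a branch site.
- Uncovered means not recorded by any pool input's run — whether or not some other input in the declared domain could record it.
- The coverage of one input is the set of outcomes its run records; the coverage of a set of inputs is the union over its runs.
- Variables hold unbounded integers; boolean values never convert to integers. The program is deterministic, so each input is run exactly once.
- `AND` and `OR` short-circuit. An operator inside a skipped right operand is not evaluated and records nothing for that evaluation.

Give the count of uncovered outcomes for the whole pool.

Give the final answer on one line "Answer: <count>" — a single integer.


input #1 (a=1, q=2, w=1): events B1->T, B4->S, B3->T; covers B1=T, B3=T, B4=S
input #2 (a=2, q=0, w=6): events B1->F, B2->T, B4->E, B5->E, B3->F; covers B1=F, B2=T, B3=F, B4=E, B5=E
input #3 (a=1, q=1, w=2): events B1->T, B4->E, B5->S, B3->F; covers B1=T, B3=F, B4=E, B5=S
input #4 (a=2, q=3, w=6): events B1->T, B4->S, B3->T; covers B1=T, B3=T, B4=S
input #5 (a=1, q=0, w=5): events B1->F, B2->F, B4->E, B5->E, B3->T; covers B1=F, B2=F, B3=T, B4=E, B5=E
input #6 (a=2, q=1, w=2): events B1->T, B4->E, B5->S, B3->F; covers B1=T, B3=F, B4=E, B5=S
input #7 (a=3, q=3, w=4): events B1->T, B4->S, B3->T; covers B1=T, B3=T, B4=S
input #8 (a=2, q=0, w=5): events B1->F, B2->T, B4->E, B5->E, B3->T; covers B1=F, B2=T, B3=T, B4=E, B5=E
input #9 (a=3, q=3, w=6): events B1->T, B4->S, B3->T; covers B1=T, B3=T, B4=S
union over the pool: B1=T, B1=F, B2=T, B2=F, B3=T, B3=F, B4=S, B4=E, B5=S, B5=E
uncovered (0 of 10): none
Answer: 0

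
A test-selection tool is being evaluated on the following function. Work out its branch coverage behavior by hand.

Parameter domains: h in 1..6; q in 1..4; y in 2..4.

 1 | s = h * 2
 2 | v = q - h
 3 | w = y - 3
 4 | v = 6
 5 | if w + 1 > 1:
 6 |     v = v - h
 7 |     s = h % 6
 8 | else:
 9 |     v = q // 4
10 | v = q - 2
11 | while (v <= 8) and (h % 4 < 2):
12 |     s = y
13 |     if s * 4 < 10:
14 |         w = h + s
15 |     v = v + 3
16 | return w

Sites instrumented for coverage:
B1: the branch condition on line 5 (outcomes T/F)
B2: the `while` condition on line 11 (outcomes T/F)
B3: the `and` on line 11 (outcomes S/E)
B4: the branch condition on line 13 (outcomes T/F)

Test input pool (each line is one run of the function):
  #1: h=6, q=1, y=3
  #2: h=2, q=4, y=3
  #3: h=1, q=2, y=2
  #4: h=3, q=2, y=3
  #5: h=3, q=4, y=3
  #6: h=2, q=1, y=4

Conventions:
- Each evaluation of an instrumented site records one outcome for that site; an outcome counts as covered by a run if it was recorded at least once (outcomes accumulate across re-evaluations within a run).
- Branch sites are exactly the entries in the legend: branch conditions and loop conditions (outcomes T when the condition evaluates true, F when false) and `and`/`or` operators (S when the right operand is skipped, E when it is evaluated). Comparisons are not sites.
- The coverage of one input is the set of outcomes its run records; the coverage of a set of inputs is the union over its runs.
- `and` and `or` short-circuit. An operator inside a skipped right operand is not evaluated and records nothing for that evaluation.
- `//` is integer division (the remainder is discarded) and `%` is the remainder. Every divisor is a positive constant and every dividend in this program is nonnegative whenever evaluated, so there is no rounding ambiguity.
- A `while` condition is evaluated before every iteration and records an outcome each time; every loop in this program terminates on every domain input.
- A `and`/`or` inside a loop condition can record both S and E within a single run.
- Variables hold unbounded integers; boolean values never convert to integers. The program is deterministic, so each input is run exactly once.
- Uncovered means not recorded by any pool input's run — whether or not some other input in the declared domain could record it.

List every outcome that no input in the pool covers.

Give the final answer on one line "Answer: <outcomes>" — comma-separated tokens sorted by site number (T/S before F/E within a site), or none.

#1 (h=6, q=1, y=3) -> B1->F, B3->E, B2->F; covered: B1=F, B2=F, B3=E
#2 (h=2, q=4, y=3) -> B1->F, B3->E, B2->F; covered: B1=F, B2=F, B3=E
#3 (h=1, q=2, y=2) -> B1->F, B3->E, B2->T, B4->T, B3->E, B2->T, B4->T, B3->E, B2->T, B4->T, B3->S, B2->F; covered: B1=F, B2=T, B2=F, B3=S, B3=E, B4=T
#4 (h=3, q=2, y=3) -> B1->F, B3->E, B2->F; covered: B1=F, B2=F, B3=E
#5 (h=3, q=4, y=3) -> B1->F, B3->E, B2->F; covered: B1=F, B2=F, B3=E
#6 (h=2, q=1, y=4) -> B1->T, B3->E, B2->F; covered: B1=T, B2=F, B3=E
union over the pool: B1=T, B1=F, B2=T, B2=F, B3=S, B3=E, B4=T
uncovered (1 of 8): B4=F

Answer: B4=F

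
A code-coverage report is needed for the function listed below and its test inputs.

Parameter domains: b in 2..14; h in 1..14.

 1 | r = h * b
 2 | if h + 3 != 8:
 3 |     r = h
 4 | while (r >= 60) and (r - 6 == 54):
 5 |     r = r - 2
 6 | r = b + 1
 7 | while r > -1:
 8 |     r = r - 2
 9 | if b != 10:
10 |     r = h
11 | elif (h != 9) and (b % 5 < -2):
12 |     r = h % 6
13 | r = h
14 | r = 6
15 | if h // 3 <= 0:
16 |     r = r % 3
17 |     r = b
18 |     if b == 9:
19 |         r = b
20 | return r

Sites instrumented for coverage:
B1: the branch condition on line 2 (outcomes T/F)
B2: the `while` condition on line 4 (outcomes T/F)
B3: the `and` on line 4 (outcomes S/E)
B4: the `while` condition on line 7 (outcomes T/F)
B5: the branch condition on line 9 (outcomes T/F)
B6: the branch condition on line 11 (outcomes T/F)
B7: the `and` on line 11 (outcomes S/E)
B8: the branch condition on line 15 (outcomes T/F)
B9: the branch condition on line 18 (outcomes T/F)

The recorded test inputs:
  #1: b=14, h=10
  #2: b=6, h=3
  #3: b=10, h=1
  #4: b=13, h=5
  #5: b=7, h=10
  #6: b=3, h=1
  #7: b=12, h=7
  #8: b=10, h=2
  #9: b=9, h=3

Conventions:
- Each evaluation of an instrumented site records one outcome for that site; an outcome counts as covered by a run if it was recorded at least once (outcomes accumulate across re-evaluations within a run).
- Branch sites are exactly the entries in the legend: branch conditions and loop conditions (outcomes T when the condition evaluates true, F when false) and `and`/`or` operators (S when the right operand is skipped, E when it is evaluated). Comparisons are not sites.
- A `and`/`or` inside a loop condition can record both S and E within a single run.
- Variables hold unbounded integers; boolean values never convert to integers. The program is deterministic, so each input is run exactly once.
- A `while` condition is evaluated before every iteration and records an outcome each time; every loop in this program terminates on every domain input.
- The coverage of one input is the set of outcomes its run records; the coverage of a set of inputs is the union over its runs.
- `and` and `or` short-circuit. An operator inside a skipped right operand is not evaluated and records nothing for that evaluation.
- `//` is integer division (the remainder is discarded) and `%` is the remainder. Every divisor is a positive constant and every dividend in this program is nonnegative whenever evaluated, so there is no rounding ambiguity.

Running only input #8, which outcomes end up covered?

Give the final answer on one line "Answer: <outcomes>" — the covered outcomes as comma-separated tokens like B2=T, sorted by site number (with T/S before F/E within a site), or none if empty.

Running input #8 (b=10, h=2), event by event:
  B1->T, B3->S, B2->F, B4->T, B4->T, B4->T, B4->T, B4->T, B4->T, B4->F
  B5->F, B7->E, B6->F, B8->T, B9->F
distinct outcomes covered: B1=T, B2=F, B3=S, B4=T, B4=F, B5=F, B6=F, B7=E, B8=T, B9=F

Answer: B1=T, B2=F, B3=S, B4=T, B4=F, B5=F, B6=F, B7=E, B8=T, B9=F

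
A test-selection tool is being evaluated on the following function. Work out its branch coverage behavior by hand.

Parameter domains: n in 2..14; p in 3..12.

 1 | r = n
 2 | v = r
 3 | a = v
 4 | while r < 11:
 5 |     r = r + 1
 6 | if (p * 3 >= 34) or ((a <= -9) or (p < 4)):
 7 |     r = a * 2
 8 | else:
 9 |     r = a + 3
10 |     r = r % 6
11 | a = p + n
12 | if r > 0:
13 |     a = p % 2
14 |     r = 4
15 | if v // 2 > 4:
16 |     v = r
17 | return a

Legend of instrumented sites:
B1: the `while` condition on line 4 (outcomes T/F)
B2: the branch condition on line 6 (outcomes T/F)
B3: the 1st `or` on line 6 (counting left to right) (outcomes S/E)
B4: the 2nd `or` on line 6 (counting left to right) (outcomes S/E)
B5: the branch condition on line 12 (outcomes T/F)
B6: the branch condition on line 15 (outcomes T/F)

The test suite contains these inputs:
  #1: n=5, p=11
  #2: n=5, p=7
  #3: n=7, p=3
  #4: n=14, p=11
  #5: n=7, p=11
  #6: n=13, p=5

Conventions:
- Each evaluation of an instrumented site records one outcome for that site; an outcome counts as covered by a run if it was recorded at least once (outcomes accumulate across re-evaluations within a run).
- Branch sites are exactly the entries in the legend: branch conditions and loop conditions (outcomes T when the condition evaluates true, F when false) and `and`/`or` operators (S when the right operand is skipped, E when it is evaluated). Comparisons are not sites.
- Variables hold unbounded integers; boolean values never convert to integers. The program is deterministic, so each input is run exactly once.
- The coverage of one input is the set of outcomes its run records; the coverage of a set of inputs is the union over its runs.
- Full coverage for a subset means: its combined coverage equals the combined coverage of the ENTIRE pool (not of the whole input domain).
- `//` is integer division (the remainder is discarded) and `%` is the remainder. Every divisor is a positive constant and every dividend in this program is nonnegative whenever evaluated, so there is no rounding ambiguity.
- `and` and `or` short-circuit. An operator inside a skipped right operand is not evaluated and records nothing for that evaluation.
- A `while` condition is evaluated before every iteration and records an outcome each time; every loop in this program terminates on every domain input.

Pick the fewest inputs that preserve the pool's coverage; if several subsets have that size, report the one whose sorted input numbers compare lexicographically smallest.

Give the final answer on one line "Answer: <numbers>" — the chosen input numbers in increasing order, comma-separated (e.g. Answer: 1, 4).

run #1 (n=5, p=11) runs B1->T, B1->T, B1->T, B1->T, B1->T, B1->T, B1->F, B3->E, B4->E, B2->F, B5->T, B6->F; records B1=T, B1=F, B2=F, B3=E, B4=E, B5=T, B6=F
run #2 (n=5, p=7) runs B1->T, B1->T, B1->T, B1->T, B1->T, B1->T, B1->F, B3->E, B4->E, B2->F, B5->T, B6->F; records B1=T, B1=F, B2=F, B3=E, B4=E, B5=T, B6=F
run #3 (n=7, p=3) runs B1->T, B1->T, B1->T, B1->T, B1->F, B3->E, B4->E, B2->T, B5->T, B6->F; records B1=T, B1=F, B2=T, B3=E, B4=E, B5=T, B6=F
run #4 (n=14, p=11) runs B1->F, B3->E, B4->E, B2->F, B5->T, B6->T; records B1=F, B2=F, B3=E, B4=E, B5=T, B6=T
run #5 (n=7, p=11) runs B1->T, B1->T, B1->T, B1->T, B1->F, B3->E, B4->E, B2->F, B5->T, B6->F; records B1=T, B1=F, B2=F, B3=E, B4=E, B5=T, B6=F
run #6 (n=13, p=5) runs B1->F, B3->E, B4->E, B2->F, B5->T, B6->T; records B1=F, B2=F, B3=E, B4=E, B5=T, B6=T
union over all inputs: B1=T, B1=F, B2=T, B2=F, B3=E, B4=E, B5=T, B6=T, B6=F (9 outcomes)
checked all size-1 subsets: none covers 9 outcomes (max 7/9)
size 2: inputs {3, 4} cover all 9 outcomes, and no lexicographically smaller subset of this size does

Answer: 3, 4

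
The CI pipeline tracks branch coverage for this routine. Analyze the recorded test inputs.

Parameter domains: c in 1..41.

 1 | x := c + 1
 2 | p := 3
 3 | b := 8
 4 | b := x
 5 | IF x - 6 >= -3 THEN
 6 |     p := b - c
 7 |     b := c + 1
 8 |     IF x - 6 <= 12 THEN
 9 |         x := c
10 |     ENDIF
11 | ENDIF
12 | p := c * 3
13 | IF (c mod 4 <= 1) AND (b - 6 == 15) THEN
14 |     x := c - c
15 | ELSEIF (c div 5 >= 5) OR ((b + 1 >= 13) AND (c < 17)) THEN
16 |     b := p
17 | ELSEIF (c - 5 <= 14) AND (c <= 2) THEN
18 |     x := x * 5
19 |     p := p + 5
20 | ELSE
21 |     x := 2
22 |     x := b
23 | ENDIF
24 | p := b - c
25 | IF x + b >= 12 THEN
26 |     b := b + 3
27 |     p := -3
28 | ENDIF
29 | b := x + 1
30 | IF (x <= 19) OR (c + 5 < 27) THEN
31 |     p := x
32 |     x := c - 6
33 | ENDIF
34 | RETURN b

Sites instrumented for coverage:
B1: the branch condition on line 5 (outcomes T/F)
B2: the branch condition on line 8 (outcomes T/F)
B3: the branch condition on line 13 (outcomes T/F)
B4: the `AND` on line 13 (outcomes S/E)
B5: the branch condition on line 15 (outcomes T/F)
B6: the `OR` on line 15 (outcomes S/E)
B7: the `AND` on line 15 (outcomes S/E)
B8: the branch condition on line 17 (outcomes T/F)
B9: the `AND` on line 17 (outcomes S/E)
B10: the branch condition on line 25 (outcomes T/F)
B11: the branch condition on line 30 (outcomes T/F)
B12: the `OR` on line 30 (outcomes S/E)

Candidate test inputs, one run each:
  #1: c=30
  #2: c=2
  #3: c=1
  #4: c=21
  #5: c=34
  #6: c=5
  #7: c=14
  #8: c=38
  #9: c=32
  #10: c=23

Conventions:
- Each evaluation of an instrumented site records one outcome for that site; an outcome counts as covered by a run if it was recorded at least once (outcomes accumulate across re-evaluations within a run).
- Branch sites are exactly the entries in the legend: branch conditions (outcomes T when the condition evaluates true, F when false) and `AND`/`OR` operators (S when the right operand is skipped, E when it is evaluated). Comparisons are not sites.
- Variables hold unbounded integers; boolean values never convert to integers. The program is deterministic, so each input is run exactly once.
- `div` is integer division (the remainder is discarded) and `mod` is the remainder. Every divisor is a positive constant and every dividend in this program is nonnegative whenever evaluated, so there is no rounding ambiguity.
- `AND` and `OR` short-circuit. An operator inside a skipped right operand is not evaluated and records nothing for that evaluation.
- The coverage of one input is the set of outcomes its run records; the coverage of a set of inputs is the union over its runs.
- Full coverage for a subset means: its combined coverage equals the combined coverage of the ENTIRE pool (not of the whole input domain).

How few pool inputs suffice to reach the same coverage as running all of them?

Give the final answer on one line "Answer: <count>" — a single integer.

#1 (c=30) -> B1->T, B2->F, B4->S, B3->F, B6->S, B5->T, B10->T, B12->E, B11->F; covered: B1=T, B2=F, B3=F, B4=S, B5=T, B6=S, B10=T, B11=F, B12=E
#2 (c=2) -> B1->T, B2->T, B4->S, B3->F, B6->E, B7->S, B5->F, B9->E, B8->T, B10->T, B12->S, B11->T; covered: B1=T, B2=T, B3=F, B4=S, B5=F, B6=E, B7=S, B8=T, B9=E, B10=T, B11=T, B12=S
#3 (c=1) -> B1->F, B4->E, B3->F, B6->E, B7->S, B5->F, B9->E, B8->T, B10->T, B12->S, B11->T; covered: B1=F, B3=F, B4=E, B5=F, B6=E, B7=S, B8=T, B9=E, B10=T, B11=T, B12=S
#4 (c=21) -> B1->T, B2->F, B4->E, B3->F, B6->E, B7->E, B5->F, B9->S, B8->F, B10->T, B12->E, B11->T; covered: B1=T, B2=F, B3=F, B4=E, B5=F, B6=E, B7=E, B8=F, B9=S, B10=T, B11=T, B12=E
#5 (c=34) -> B1->T, B2->F, B4->S, B3->F, B6->S, B5->T, B10->T, B12->E, B11->F; covered: B1=T, B2=F, B3=F, B4=S, B5=T, B6=S, B10=T, B11=F, B12=E
#6 (c=5) -> B1->T, B2->T, B4->E, B3->F, B6->E, B7->S, B5->F, B9->E, B8->F, B10->T, B12->S, B11->T; covered: B1=T, B2=T, B3=F, B4=E, B5=F, B6=E, B7=S, B8=F, B9=E, B10=T, B11=T, B12=S
#7 (c=14) -> B1->T, B2->T, B4->S, B3->F, B6->E, B7->E, B5->T, B10->T, B12->S, B11->T; covered: B1=T, B2=T, B3=F, B4=S, B5=T, B6=E, B7=E, B10=T, B11=T, B12=S
#8 (c=38) -> B1->T, B2->F, B4->S, B3->F, B6->S, B5->T, B10->T, B12->E, B11->F; covered: B1=T, B2=F, B3=F, B4=S, B5=T, B6=S, B10=T, B11=F, B12=E
#9 (c=32) -> B1->T, B2->F, B4->E, B3->F, B6->S, B5->T, B10->T, B12->E, B11->F; covered: B1=T, B2=F, B3=F, B4=E, B5=T, B6=S, B10=T, B11=F, B12=E
#10 (c=23) -> B1->T, B2->F, B4->S, B3->F, B6->E, B7->E, B5->F, B9->S, B8->F, B10->T, B12->E, B11->F; covered: B1=T, B2=F, B3=F, B4=S, B5=F, B6=E, B7=E, B8=F, B9=S, B10=T, B11=F, B12=E
the full pool covers 22 outcomes: B1=T, B1=F, B2=T, B2=F, B3=F, B4=S, B4=E, B5=T, B5=F, B6=S, B6=E, B7=S, B7=E, B8=T, B8=F, B9=S, B9=E, B10=T, B11=T, B11=F, B12=S, B12=E
no size-1 subset reaches all 22 outcomes (best union: 12/22)
no size-2 subset reaches all 22 outcomes (best union: 19/22)
no size-3 subset reaches all 22 outcomes (best union: 21/22)
the canonical winner is {1, 2, 3, 4}: size 4, full 22-outcome coverage, earliest index list among size-4 covers

Answer: 4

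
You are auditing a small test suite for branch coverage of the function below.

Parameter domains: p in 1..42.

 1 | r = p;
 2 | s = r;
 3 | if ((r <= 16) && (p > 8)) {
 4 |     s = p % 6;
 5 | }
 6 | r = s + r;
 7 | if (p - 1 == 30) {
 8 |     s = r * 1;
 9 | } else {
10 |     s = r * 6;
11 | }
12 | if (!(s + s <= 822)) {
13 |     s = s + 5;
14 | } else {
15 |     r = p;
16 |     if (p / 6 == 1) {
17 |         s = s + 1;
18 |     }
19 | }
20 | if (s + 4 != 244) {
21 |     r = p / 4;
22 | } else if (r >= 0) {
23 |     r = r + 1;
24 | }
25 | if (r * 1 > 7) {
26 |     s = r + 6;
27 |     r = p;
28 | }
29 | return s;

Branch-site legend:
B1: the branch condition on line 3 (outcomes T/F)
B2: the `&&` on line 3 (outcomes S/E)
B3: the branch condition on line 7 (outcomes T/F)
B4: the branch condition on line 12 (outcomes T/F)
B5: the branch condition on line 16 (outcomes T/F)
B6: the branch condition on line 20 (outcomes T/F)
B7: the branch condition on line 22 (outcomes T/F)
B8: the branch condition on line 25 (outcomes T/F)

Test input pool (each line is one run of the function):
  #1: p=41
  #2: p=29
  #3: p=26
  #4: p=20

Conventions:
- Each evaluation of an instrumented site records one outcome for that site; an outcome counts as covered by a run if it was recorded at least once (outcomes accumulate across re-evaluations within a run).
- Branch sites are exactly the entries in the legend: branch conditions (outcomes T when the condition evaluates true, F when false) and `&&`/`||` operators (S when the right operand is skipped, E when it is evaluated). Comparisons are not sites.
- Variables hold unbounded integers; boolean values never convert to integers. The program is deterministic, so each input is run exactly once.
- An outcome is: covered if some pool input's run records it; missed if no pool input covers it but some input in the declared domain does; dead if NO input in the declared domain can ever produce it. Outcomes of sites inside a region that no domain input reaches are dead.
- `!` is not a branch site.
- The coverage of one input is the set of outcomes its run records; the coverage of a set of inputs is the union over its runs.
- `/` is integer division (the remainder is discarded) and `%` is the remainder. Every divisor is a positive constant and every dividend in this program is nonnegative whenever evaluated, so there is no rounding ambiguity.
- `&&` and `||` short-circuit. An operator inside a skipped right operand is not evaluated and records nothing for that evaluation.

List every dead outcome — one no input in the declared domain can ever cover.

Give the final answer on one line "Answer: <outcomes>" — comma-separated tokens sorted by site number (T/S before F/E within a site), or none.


checking every outcome against all 42 domain inputs:
  B7=F: no domain input ever produces it -> dead
  reachable outcomes have witnesses, e.g. B1=T (e.g. p=9), B1=F (e.g. p=1), B2=S (e.g. p=17), B2=E (e.g. p=1)
Answer: B7=F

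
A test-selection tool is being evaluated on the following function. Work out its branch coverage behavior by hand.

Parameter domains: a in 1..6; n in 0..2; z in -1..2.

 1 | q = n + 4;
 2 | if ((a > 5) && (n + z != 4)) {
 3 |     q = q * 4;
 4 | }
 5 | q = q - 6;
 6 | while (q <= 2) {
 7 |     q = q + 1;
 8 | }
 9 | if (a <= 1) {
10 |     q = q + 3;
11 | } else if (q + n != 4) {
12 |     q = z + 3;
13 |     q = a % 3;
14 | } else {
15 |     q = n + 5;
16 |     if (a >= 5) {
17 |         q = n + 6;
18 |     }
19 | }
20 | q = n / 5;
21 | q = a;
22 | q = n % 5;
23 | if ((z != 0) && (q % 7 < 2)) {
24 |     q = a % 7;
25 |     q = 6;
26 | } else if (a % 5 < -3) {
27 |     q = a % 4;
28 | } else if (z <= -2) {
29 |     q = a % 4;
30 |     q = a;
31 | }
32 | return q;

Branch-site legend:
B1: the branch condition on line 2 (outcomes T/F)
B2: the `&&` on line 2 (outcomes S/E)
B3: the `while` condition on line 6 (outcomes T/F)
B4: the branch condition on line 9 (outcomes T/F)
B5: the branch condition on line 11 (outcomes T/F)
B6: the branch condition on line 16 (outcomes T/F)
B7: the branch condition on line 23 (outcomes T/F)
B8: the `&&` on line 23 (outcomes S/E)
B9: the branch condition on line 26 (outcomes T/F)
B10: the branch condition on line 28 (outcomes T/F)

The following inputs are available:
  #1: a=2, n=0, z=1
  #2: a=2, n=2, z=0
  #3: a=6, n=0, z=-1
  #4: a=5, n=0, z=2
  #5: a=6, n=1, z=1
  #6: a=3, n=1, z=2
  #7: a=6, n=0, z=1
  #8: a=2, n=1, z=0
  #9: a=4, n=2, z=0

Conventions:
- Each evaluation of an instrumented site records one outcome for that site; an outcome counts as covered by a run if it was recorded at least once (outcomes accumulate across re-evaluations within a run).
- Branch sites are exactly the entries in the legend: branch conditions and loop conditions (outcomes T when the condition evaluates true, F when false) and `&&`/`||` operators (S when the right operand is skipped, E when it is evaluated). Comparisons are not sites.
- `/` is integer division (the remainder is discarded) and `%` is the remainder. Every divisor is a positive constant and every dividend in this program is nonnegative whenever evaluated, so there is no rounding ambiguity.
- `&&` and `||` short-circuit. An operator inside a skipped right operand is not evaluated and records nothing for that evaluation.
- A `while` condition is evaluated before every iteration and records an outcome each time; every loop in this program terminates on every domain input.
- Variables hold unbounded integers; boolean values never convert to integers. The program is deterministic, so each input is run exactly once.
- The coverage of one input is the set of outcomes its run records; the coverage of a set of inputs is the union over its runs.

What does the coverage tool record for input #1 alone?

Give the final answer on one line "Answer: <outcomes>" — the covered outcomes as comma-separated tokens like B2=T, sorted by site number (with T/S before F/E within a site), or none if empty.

Running input #1 (a=2, n=0, z=1), event by event:
  B2->S, B1->F, B3->T, B3->T, B3->T, B3->T, B3->T, B3->F, B4->F, B5->T
  B8->E, B7->T
distinct outcomes covered: B1=F, B2=S, B3=T, B3=F, B4=F, B5=T, B7=T, B8=E

Answer: B1=F, B2=S, B3=T, B3=F, B4=F, B5=T, B7=T, B8=E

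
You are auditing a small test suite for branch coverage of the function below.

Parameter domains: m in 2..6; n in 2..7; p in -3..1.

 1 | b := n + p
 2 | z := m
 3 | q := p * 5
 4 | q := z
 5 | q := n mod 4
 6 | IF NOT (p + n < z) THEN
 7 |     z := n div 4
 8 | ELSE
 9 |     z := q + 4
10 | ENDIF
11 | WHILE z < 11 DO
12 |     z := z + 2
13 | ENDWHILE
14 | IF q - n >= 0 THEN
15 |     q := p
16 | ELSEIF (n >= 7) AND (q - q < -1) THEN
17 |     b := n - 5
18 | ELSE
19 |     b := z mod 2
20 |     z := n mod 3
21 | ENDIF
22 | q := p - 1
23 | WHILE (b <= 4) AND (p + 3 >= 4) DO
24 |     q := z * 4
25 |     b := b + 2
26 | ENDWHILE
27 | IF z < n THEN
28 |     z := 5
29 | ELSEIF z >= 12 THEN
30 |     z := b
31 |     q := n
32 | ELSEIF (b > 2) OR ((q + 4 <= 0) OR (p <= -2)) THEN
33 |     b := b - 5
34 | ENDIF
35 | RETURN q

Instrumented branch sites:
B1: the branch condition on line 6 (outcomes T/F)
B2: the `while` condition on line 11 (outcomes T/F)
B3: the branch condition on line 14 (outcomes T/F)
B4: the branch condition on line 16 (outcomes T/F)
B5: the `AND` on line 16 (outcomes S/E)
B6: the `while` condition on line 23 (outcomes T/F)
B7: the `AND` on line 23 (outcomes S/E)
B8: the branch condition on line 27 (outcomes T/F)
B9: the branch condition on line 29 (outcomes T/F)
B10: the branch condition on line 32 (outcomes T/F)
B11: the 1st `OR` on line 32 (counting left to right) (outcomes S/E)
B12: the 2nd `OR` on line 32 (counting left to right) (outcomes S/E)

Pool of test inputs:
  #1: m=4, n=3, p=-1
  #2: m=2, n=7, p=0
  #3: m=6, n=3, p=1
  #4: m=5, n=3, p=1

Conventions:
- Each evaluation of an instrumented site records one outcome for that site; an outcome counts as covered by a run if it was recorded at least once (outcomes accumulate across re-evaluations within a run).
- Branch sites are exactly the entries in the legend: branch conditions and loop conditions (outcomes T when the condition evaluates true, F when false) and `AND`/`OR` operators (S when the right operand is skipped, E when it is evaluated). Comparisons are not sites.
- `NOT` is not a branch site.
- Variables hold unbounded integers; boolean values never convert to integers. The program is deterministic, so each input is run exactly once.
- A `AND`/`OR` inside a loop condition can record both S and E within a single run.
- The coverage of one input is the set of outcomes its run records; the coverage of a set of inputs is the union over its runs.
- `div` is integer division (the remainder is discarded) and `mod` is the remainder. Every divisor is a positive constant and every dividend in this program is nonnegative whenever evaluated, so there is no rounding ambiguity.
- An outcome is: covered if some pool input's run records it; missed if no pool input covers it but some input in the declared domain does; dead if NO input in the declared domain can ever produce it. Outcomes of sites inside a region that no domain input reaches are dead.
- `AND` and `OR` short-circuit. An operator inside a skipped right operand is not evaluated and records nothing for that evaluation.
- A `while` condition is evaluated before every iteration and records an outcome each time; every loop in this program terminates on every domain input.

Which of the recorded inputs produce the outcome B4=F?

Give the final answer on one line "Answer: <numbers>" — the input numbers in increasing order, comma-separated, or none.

input #1 (m=4, n=3, p=-1): never hits B4=F
input #2 (m=2, n=7, p=0): hits B4=F
input #3 (m=6, n=3, p=1): never hits B4=F
input #4 (m=5, n=3, p=1): never hits B4=F

Answer: 2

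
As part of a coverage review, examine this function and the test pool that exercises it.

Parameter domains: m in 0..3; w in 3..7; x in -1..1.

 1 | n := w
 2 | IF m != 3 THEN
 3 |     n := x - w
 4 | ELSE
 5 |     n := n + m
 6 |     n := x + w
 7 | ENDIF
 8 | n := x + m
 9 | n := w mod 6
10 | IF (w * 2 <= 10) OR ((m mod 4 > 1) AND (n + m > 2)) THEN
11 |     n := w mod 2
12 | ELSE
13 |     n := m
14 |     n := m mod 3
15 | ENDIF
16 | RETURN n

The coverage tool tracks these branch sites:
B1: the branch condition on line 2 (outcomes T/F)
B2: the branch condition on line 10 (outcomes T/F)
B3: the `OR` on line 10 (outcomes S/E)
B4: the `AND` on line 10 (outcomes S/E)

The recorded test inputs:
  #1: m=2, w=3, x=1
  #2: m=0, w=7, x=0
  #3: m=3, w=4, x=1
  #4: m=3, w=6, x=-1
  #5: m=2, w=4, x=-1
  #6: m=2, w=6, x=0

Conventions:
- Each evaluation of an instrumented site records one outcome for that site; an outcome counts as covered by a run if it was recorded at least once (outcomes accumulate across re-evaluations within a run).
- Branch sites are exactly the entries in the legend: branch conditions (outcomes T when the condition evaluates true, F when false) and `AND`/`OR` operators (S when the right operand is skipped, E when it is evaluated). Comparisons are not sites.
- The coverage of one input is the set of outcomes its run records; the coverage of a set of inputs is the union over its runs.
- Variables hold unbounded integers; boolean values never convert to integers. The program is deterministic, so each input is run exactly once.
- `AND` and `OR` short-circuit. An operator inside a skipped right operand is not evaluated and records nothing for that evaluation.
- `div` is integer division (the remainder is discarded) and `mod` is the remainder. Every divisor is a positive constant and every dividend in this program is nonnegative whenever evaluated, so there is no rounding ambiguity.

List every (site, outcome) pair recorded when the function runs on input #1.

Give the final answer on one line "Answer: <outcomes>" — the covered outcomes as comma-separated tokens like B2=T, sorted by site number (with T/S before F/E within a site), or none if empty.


Simulating input #1 (m=2, w=3, x=1) step by step:
  B1->T, B3->S, B2->T
as a set, this run covers: B1=T, B2=T, B3=S
Answer: B1=T, B2=T, B3=S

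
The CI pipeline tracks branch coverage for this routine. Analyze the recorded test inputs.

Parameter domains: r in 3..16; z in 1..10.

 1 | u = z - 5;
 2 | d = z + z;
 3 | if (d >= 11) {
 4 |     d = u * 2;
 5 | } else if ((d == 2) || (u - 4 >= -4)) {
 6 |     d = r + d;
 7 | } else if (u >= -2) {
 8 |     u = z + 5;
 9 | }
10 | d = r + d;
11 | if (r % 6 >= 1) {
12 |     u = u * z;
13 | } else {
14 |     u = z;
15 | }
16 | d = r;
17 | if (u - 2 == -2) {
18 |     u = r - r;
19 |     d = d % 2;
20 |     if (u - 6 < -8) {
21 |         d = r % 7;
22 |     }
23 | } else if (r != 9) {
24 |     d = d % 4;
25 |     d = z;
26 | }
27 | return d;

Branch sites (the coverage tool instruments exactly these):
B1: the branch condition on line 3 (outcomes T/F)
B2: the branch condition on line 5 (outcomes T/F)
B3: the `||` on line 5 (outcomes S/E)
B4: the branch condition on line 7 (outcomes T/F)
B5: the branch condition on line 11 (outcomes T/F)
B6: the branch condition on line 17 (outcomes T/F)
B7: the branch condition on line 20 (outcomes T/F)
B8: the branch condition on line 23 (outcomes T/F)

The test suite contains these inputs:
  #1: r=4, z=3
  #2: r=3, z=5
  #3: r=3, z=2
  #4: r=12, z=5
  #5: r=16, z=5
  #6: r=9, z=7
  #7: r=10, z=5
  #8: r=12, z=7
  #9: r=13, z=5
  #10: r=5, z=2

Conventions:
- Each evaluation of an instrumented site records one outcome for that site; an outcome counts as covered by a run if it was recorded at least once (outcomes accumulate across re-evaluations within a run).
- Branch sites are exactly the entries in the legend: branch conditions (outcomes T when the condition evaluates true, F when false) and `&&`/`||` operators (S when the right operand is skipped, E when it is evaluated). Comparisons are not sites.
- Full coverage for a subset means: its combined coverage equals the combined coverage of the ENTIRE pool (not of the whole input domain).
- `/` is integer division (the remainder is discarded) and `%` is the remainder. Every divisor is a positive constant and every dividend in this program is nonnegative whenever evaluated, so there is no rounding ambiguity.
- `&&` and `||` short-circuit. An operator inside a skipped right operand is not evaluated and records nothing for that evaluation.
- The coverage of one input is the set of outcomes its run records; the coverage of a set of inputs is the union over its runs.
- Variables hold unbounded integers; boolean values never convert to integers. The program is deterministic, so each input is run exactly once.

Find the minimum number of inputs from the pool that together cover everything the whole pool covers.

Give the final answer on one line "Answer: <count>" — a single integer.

run #1 (r=4, z=3) runs B1->F, B3->E, B2->F, B4->T, B5->T, B6->F, B8->T; records B1=F, B2=F, B3=E, B4=T, B5=T, B6=F, B8=T
run #2 (r=3, z=5) runs B1->F, B3->E, B2->T, B5->T, B6->T, B7->F; records B1=F, B2=T, B3=E, B5=T, B6=T, B7=F
run #3 (r=3, z=2) runs B1->F, B3->E, B2->F, B4->F, B5->T, B6->F, B8->T; records B1=F, B2=F, B3=E, B4=F, B5=T, B6=F, B8=T
run #4 (r=12, z=5) runs B1->F, B3->E, B2->T, B5->F, B6->F, B8->T; records B1=F, B2=T, B3=E, B5=F, B6=F, B8=T
run #5 (r=16, z=5) runs B1->F, B3->E, B2->T, B5->T, B6->T, B7->F; records B1=F, B2=T, B3=E, B5=T, B6=T, B7=F
run #6 (r=9, z=7) runs B1->T, B5->T, B6->F, B8->F; records B1=T, B5=T, B6=F, B8=F
run #7 (r=10, z=5) runs B1->F, B3->E, B2->T, B5->T, B6->T, B7->F; records B1=F, B2=T, B3=E, B5=T, B6=T, B7=F
run #8 (r=12, z=7) runs B1->T, B5->F, B6->F, B8->T; records B1=T, B5=F, B6=F, B8=T
run #9 (r=13, z=5) runs B1->F, B3->E, B2->T, B5->T, B6->T, B7->F; records B1=F, B2=T, B3=E, B5=T, B6=T, B7=F
run #10 (r=5, z=2) runs B1->F, B3->E, B2->F, B4->F, B5->T, B6->F, B8->T; records B1=F, B2=F, B3=E, B4=F, B5=T, B6=F, B8=T
together the pool reaches 14 outcomes: B1=T, B1=F, B2=T, B2=F, B3=E, B4=T, B4=F, B5=T, B5=F, B6=T, B6=F, B7=F, B8=T, B8=F
no size-1 subset reaches all 14 outcomes (best union: 7/14)
no size-2 subset reaches all 14 outcomes (best union: 10/14)
no size-3 subset reaches all 14 outcomes (best union: 12/14)
no size-4 subset reaches all 14 outcomes (best union: 13/14)
inputs {1, 2, 3, 4, 6} (size 5) cover everything; no size-5 subset with a lexicographically smaller index list covers all 14

Answer: 5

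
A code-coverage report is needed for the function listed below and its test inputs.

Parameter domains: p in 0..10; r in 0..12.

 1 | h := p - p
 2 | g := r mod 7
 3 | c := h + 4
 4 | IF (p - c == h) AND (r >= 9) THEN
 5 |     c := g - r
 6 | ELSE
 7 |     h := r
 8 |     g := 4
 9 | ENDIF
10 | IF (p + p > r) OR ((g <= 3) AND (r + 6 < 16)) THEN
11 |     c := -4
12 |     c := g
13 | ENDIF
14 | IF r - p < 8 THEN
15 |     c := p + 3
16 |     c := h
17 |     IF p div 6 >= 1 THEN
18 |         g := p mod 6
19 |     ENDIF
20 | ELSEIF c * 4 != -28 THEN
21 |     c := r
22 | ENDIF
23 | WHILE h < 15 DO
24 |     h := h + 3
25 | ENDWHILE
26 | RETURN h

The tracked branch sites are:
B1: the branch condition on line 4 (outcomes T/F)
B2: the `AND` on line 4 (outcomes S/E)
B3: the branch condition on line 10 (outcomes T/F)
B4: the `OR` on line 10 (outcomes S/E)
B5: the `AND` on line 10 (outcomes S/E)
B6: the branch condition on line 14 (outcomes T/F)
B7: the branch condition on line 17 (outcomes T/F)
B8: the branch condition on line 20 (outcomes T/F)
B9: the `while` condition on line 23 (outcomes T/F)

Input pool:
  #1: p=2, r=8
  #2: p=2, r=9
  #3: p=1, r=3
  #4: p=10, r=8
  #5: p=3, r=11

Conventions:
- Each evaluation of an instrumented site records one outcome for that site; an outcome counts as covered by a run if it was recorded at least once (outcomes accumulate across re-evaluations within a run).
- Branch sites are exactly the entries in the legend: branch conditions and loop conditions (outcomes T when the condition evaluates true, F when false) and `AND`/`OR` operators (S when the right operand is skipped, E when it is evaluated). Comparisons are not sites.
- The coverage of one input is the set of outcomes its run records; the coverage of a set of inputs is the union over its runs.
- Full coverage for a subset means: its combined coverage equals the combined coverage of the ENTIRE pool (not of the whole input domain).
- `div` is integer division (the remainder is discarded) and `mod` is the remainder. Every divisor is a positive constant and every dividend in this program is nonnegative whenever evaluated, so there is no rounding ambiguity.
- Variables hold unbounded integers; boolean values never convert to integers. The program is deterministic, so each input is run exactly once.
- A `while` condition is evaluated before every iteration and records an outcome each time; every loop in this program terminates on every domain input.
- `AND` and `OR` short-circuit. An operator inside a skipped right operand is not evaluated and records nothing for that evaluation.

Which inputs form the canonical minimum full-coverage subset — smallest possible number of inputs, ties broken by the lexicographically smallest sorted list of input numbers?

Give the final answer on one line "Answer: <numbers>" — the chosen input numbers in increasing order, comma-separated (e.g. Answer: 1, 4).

test 1 (p=2, r=8) hits B1=F, B2=S, B3=F, B4=E, B5=S, B6=T, B7=F, B9=T, B9=F
test 2 (p=2, r=9) hits B1=F, B2=S, B3=F, B4=E, B5=S, B6=T, B7=F, B9=T, B9=F
test 3 (p=1, r=3) hits B1=F, B2=S, B3=F, B4=E, B5=S, B6=T, B7=F, B9=T, B9=F
test 4 (p=10, r=8) hits B1=F, B2=S, B3=T, B4=S, B6=T, B7=T, B9=T, B9=F
test 5 (p=3, r=11) hits B1=F, B2=S, B3=F, B4=E, B5=S, B6=F, B8=T, B9=T, B9=F
the full pool covers 14 outcomes: B1=F, B2=S, B3=T, B3=F, B4=S, B4=E, B5=S, B6=T, B6=F, B7=T, B7=F, B8=T, B9=T, B9=F
no size-1 subset reaches all 14 outcomes (best union: 9/14)
no size-2 subset reaches all 14 outcomes (best union: 13/14)
the canonical winner is {1, 4, 5}: size 3, full 14-outcome coverage, earliest index list among size-3 covers

Answer: 1, 4, 5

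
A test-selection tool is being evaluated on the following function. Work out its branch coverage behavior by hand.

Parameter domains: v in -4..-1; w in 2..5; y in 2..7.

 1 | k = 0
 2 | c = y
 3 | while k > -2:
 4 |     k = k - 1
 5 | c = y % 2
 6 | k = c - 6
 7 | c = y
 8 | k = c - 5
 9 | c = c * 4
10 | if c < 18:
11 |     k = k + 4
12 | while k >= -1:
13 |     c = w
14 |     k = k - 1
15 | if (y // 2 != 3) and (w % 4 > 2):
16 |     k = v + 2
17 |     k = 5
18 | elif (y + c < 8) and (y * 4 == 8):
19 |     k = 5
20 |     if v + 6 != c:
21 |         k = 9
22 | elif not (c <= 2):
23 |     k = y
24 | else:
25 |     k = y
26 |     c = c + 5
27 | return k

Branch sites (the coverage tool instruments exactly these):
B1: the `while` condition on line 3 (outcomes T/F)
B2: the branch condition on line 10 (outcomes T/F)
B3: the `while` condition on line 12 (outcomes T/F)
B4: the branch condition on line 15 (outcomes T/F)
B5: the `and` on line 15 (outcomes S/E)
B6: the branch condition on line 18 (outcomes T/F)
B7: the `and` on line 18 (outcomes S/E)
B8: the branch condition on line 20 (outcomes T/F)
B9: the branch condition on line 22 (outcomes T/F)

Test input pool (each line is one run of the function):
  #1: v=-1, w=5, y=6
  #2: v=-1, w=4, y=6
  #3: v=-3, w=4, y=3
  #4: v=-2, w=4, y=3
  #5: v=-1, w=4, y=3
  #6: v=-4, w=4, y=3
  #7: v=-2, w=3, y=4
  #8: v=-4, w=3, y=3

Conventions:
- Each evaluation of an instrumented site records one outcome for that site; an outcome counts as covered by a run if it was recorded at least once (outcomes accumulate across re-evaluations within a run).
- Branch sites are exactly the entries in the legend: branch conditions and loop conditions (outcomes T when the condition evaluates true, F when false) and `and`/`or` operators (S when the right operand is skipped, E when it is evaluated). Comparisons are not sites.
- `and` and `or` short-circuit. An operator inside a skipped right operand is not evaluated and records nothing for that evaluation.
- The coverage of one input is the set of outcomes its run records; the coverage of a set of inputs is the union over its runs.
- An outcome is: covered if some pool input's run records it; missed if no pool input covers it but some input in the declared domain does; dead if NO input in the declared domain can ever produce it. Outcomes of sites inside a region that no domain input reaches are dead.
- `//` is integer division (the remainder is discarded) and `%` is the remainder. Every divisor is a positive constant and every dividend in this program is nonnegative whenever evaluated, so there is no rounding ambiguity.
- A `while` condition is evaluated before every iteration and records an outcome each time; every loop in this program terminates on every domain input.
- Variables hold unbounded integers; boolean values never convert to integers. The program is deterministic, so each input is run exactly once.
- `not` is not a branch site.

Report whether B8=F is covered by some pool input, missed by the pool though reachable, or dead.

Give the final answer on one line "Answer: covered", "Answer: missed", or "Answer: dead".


no pool input records B8=F
but domain input (v=-4, w=2, y=2) does record it -> reachable, so missed
Answer: missed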